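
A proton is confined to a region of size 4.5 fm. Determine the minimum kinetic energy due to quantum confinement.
256.171 keV

Using the uncertainty principle:

1. Position uncertainty: Δx ≈ 4.500e-15 m
2. Minimum momentum uncertainty: Δp = ℏ/(2Δx) = 1.172e-20 kg·m/s
3. Minimum kinetic energy:
   KE = (Δp)²/(2m) = (1.172e-20)²/(2 × 1.673e-27 kg)
   KE = 4.104e-14 J = 256.171 keV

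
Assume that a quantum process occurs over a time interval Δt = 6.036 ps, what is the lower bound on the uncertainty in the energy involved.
54.524 μeV

Using the energy-time uncertainty principle:
ΔEΔt ≥ ℏ/2

The minimum uncertainty in energy is:
ΔE_min = ℏ/(2Δt)
ΔE_min = (1.055e-34 J·s) / (2 × 6.036e-12 s)
ΔE_min = 8.736e-24 J = 54.524 μeV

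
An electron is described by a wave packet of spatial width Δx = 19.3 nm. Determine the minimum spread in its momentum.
2.732 × 10^-27 kg·m/s

For a wave packet, the spatial width Δx and momentum spread Δp are related by the uncertainty principle:
ΔxΔp ≥ ℏ/2

The minimum momentum spread is:
Δp_min = ℏ/(2Δx)
Δp_min = (1.055e-34 J·s) / (2 × 1.930e-08 m)
Δp_min = 2.732e-27 kg·m/s

A wave packet cannot have both a well-defined position and well-defined momentum.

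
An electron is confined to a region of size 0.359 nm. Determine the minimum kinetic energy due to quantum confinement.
73.905 meV

Using the uncertainty principle:

1. Position uncertainty: Δx ≈ 3.590e-10 m
2. Minimum momentum uncertainty: Δp = ℏ/(2Δx) = 1.469e-25 kg·m/s
3. Minimum kinetic energy:
   KE = (Δp)²/(2m) = (1.469e-25)²/(2 × 9.109e-31 kg)
   KE = 1.184e-20 J = 73.905 meV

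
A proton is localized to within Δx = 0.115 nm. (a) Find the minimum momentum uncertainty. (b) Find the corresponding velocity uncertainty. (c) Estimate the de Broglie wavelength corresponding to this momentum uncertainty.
(a) Δp_min = 4.585 × 10^-25 kg·m/s
(b) Δv_min = 274.126 m/s
(c) λ_dB = 1.445 nm

Step-by-step:

(a) From the uncertainty principle:
Δp_min = ℏ/(2Δx) = (1.055e-34 J·s)/(2 × 1.150e-10 m) = 4.585e-25 kg·m/s

(b) The velocity uncertainty:
Δv = Δp/m = (4.585e-25 kg·m/s)/(1.673e-27 kg) = 2.741e+02 m/s = 274.126 m/s

(c) The de Broglie wavelength for this momentum:
λ = h/p = (6.626e-34 J·s)/(4.585e-25 kg·m/s) = 1.445e-09 m = 1.445 nm

Note: The de Broglie wavelength is comparable to the localization size, as expected from wave-particle duality.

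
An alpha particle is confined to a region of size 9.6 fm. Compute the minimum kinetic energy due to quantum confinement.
14.169 keV

Using the uncertainty principle:

1. Position uncertainty: Δx ≈ 9.600e-15 m
2. Minimum momentum uncertainty: Δp = ℏ/(2Δx) = 5.493e-21 kg·m/s
3. Minimum kinetic energy:
   KE = (Δp)²/(2m) = (5.493e-21)²/(2 × 6.645e-27 kg)
   KE = 2.270e-15 J = 14.169 keV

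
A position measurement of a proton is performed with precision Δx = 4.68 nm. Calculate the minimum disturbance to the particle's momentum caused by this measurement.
1.127 × 10^-26 kg·m/s

The uncertainty principle implies that measuring position disturbs momentum:
ΔxΔp ≥ ℏ/2

When we measure position with precision Δx, we necessarily introduce a momentum uncertainty:
Δp ≥ ℏ/(2Δx)
Δp_min = (1.055e-34 J·s) / (2 × 4.680e-09 m)
Δp_min = 1.127e-26 kg·m/s

The more precisely we measure position, the greater the momentum disturbance.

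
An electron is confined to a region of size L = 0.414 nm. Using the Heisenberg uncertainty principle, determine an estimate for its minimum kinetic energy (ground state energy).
55.573 meV

Using the uncertainty principle to estimate ground state energy:

1. The position uncertainty is approximately the confinement size:
   Δx ≈ L = 4.140e-10 m

2. From ΔxΔp ≥ ℏ/2, the minimum momentum uncertainty is:
   Δp ≈ ℏ/(2L) = 1.274e-25 kg·m/s

3. The kinetic energy is approximately:
   KE ≈ (Δp)²/(2m) = (1.274e-25)²/(2 × 9.109e-31 kg)
   KE ≈ 8.904e-21 J = 55.573 meV

This is an order-of-magnitude estimate of the ground state energy.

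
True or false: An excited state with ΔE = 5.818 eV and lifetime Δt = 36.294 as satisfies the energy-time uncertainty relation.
No, it violates the uncertainty relation.

Calculate the product ΔEΔt:
ΔE = 5.818 eV = 9.321e-19 J
ΔEΔt = (9.321e-19 J) × (3.629e-17 s)
ΔEΔt = 3.383e-35 J·s

Compare to the minimum allowed value ℏ/2:
ℏ/2 = 5.273e-35 J·s

Since ΔEΔt = 3.383e-35 J·s < 5.273e-35 J·s = ℏ/2,
this violates the uncertainty relation.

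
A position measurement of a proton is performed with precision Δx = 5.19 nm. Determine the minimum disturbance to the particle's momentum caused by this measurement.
1.016 × 10^-26 kg·m/s

The uncertainty principle implies that measuring position disturbs momentum:
ΔxΔp ≥ ℏ/2

When we measure position with precision Δx, we necessarily introduce a momentum uncertainty:
Δp ≥ ℏ/(2Δx)
Δp_min = (1.055e-34 J·s) / (2 × 5.190e-09 m)
Δp_min = 1.016e-26 kg·m/s

The more precisely we measure position, the greater the momentum disturbance.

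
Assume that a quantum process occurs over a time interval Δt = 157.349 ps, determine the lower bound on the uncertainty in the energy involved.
2.092 μeV

Using the energy-time uncertainty principle:
ΔEΔt ≥ ℏ/2

The minimum uncertainty in energy is:
ΔE_min = ℏ/(2Δt)
ΔE_min = (1.055e-34 J·s) / (2 × 1.573e-10 s)
ΔE_min = 3.351e-25 J = 2.092 μeV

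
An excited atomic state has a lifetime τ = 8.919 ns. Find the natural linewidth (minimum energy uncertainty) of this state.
36.899 neV

Using the energy-time uncertainty principle:
ΔEΔt ≥ ℏ/2

The lifetime τ represents the time uncertainty Δt.
The natural linewidth (minimum energy uncertainty) is:

ΔE = ℏ/(2τ)
ΔE = (1.055e-34 J·s) / (2 × 8.919e-09 s)
ΔE = 5.912e-27 J = 36.899 neV

This natural linewidth limits the precision of spectroscopic measurements.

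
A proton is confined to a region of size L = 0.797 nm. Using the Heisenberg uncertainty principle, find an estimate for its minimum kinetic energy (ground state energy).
8.167 μeV

Using the uncertainty principle to estimate ground state energy:

1. The position uncertainty is approximately the confinement size:
   Δx ≈ L = 7.970e-10 m

2. From ΔxΔp ≥ ℏ/2, the minimum momentum uncertainty is:
   Δp ≈ ℏ/(2L) = 6.616e-26 kg·m/s

3. The kinetic energy is approximately:
   KE ≈ (Δp)²/(2m) = (6.616e-26)²/(2 × 1.673e-27 kg)
   KE ≈ 1.308e-24 J = 8.167 μeV

This is an order-of-magnitude estimate of the ground state energy.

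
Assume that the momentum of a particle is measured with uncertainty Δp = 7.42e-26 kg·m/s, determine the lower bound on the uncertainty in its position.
710.628 pm

Using the Heisenberg uncertainty principle:
ΔxΔp ≥ ℏ/2

The minimum uncertainty in position is:
Δx_min = ℏ/(2Δp)
Δx_min = (1.055e-34 J·s) / (2 × 7.420e-26 kg·m/s)
Δx_min = 7.106e-10 m = 710.628 pm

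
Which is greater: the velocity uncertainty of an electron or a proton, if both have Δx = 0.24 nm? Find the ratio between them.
The electron has the larger minimum velocity uncertainty, by a ratio of 1836.2.

For both particles, Δp_min = ℏ/(2Δx) = 2.197e-25 kg·m/s (same for both).

The velocity uncertainty is Δv = Δp/m:
- electron: Δv = 2.197e-25 / 9.109e-31 = 2.412e+05 m/s = 241.183 km/s
- proton: Δv = 2.197e-25 / 1.673e-27 = 1.314e+02 m/s = 131.352 m/s

Ratio: 2.412e+05 / 1.314e+02 = 1836.2

The lighter particle has larger velocity uncertainty because Δv ∝ 1/m.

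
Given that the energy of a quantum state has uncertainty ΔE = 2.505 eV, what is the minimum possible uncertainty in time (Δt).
131.380 as

Using the energy-time uncertainty principle:
ΔEΔt ≥ ℏ/2

The minimum uncertainty in time is:
Δt_min = ℏ/(2ΔE)
Δt_min = (1.055e-34 J·s) / (2 × 4.013e-19 J)
Δt_min = 1.314e-16 s = 131.380 as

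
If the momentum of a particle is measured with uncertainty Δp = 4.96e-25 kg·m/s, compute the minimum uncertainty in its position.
106.308 pm

Using the Heisenberg uncertainty principle:
ΔxΔp ≥ ℏ/2

The minimum uncertainty in position is:
Δx_min = ℏ/(2Δp)
Δx_min = (1.055e-34 J·s) / (2 × 4.960e-25 kg·m/s)
Δx_min = 1.063e-10 m = 106.308 pm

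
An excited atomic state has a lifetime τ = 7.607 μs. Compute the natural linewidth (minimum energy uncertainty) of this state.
43.264 peV

Using the energy-time uncertainty principle:
ΔEΔt ≥ ℏ/2

The lifetime τ represents the time uncertainty Δt.
The natural linewidth (minimum energy uncertainty) is:

ΔE = ℏ/(2τ)
ΔE = (1.055e-34 J·s) / (2 × 7.607e-06 s)
ΔE = 6.932e-30 J = 43.264 peV

This natural linewidth limits the precision of spectroscopic measurements.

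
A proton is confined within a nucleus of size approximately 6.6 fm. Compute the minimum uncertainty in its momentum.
7.989 × 10^-21 kg·m/s

Using the Heisenberg uncertainty principle:
ΔxΔp ≥ ℏ/2

With Δx ≈ L = 6.600e-15 m (the confinement size):
Δp_min = ℏ/(2Δx)
Δp_min = (1.055e-34 J·s) / (2 × 6.600e-15 m)
Δp_min = 7.989e-21 kg·m/s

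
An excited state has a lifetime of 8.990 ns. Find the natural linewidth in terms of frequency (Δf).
8.852 MHz

Using the energy-time uncertainty principle and E = hf:
ΔEΔt ≥ ℏ/2
hΔf·Δt ≥ ℏ/2

The minimum frequency uncertainty is:
Δf = ℏ/(2hτ) = 1/(4πτ)
Δf = 1/(4π × 8.990e-09 s)
Δf = 8.852e+06 Hz = 8.852 MHz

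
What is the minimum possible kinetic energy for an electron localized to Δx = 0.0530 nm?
3.391 eV

Localizing a particle requires giving it sufficient momentum uncertainty:

1. From uncertainty principle: Δp ≥ ℏ/(2Δx)
   Δp_min = (1.055e-34 J·s) / (2 × 5.300e-11 m)
   Δp_min = 9.949e-25 kg·m/s

2. This momentum uncertainty corresponds to kinetic energy:
   KE ≈ (Δp)²/(2m) = (9.949e-25)²/(2 × 9.109e-31 kg)
   KE = 5.433e-19 J = 3.391 eV

Tighter localization requires more energy.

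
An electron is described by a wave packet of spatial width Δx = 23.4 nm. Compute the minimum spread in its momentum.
2.253 × 10^-27 kg·m/s

For a wave packet, the spatial width Δx and momentum spread Δp are related by the uncertainty principle:
ΔxΔp ≥ ℏ/2

The minimum momentum spread is:
Δp_min = ℏ/(2Δx)
Δp_min = (1.055e-34 J·s) / (2 × 2.340e-08 m)
Δp_min = 2.253e-27 kg·m/s

A wave packet cannot have both a well-defined position and well-defined momentum.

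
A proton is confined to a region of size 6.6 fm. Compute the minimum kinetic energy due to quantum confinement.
119.088 keV

Using the uncertainty principle:

1. Position uncertainty: Δx ≈ 6.600e-15 m
2. Minimum momentum uncertainty: Δp = ℏ/(2Δx) = 7.989e-21 kg·m/s
3. Minimum kinetic energy:
   KE = (Δp)²/(2m) = (7.989e-21)²/(2 × 1.673e-27 kg)
   KE = 1.908e-14 J = 119.088 keV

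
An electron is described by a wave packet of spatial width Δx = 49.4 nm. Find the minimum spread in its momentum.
1.067 × 10^-27 kg·m/s

For a wave packet, the spatial width Δx and momentum spread Δp are related by the uncertainty principle:
ΔxΔp ≥ ℏ/2

The minimum momentum spread is:
Δp_min = ℏ/(2Δx)
Δp_min = (1.055e-34 J·s) / (2 × 4.940e-08 m)
Δp_min = 1.067e-27 kg·m/s

A wave packet cannot have both a well-defined position and well-defined momentum.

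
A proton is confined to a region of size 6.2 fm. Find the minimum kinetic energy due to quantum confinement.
134.949 keV

Using the uncertainty principle:

1. Position uncertainty: Δx ≈ 6.200e-15 m
2. Minimum momentum uncertainty: Δp = ℏ/(2Δx) = 8.505e-21 kg·m/s
3. Minimum kinetic energy:
   KE = (Δp)²/(2m) = (8.505e-21)²/(2 × 1.673e-27 kg)
   KE = 2.162e-14 J = 134.949 keV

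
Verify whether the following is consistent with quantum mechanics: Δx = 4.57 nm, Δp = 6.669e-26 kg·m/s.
Yes, it satisfies the uncertainty principle.

Calculate the product ΔxΔp:
ΔxΔp = (4.570e-09 m) × (6.669e-26 kg·m/s)
ΔxΔp = 3.048e-34 J·s

Compare to the minimum allowed value ℏ/2:
ℏ/2 = 5.273e-35 J·s

Since ΔxΔp = 3.048e-34 J·s ≥ 5.273e-35 J·s = ℏ/2,
the measurement satisfies the uncertainty principle.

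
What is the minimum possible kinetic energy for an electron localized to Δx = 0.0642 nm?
2.311 eV

Localizing a particle requires giving it sufficient momentum uncertainty:

1. From uncertainty principle: Δp ≥ ℏ/(2Δx)
   Δp_min = (1.055e-34 J·s) / (2 × 6.420e-11 m)
   Δp_min = 8.213e-25 kg·m/s

2. This momentum uncertainty corresponds to kinetic energy:
   KE ≈ (Δp)²/(2m) = (8.213e-25)²/(2 × 9.109e-31 kg)
   KE = 3.703e-19 J = 2.311 eV

Tighter localization requires more energy.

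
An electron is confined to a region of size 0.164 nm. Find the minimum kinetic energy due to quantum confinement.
354.140 meV

Using the uncertainty principle:

1. Position uncertainty: Δx ≈ 1.640e-10 m
2. Minimum momentum uncertainty: Δp = ℏ/(2Δx) = 3.215e-25 kg·m/s
3. Minimum kinetic energy:
   KE = (Δp)²/(2m) = (3.215e-25)²/(2 × 9.109e-31 kg)
   KE = 5.674e-20 J = 354.140 meV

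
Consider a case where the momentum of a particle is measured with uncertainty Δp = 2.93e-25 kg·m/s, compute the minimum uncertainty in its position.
179.961 pm

Using the Heisenberg uncertainty principle:
ΔxΔp ≥ ℏ/2

The minimum uncertainty in position is:
Δx_min = ℏ/(2Δp)
Δx_min = (1.055e-34 J·s) / (2 × 2.930e-25 kg·m/s)
Δx_min = 1.800e-10 m = 179.961 pm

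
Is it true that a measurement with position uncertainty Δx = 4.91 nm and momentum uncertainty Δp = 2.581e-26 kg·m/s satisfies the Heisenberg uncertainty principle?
Yes, it satisfies the uncertainty principle.

Calculate the product ΔxΔp:
ΔxΔp = (4.910e-09 m) × (2.581e-26 kg·m/s)
ΔxΔp = 1.267e-34 J·s

Compare to the minimum allowed value ℏ/2:
ℏ/2 = 5.273e-35 J·s

Since ΔxΔp = 1.267e-34 J·s ≥ 5.273e-35 J·s = ℏ/2,
the measurement satisfies the uncertainty principle.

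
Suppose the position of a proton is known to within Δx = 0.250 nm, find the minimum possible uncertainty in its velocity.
126.098 m/s

Using the Heisenberg uncertainty principle and Δp = mΔv:
ΔxΔp ≥ ℏ/2
Δx(mΔv) ≥ ℏ/2

The minimum uncertainty in velocity is:
Δv_min = ℏ/(2mΔx)
Δv_min = (1.055e-34 J·s) / (2 × 1.673e-27 kg × 2.500e-10 m)
Δv_min = 1.261e+02 m/s = 126.098 m/s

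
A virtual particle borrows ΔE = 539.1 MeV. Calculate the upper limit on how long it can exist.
6.105 × 10^-25 s

Using the energy-time uncertainty principle:
ΔEΔt ≥ ℏ/2

For a virtual particle borrowing energy ΔE, the maximum lifetime is:
Δt_max = ℏ/(2ΔE)

Converting energy:
ΔE = 539.1 MeV = 8.637e-11 J

Δt_max = (1.055e-34 J·s) / (2 × 8.637e-11 J)
Δt_max = 6.105e-25 s = 6.105 × 10^-25 s

Virtual particles with higher borrowed energy exist for shorter times.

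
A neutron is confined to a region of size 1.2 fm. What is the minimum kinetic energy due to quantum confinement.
3.597 MeV

Using the uncertainty principle:

1. Position uncertainty: Δx ≈ 1.200e-15 m
2. Minimum momentum uncertainty: Δp = ℏ/(2Δx) = 4.394e-20 kg·m/s
3. Minimum kinetic energy:
   KE = (Δp)²/(2m) = (4.394e-20)²/(2 × 1.675e-27 kg)
   KE = 5.764e-13 J = 3.597 MeV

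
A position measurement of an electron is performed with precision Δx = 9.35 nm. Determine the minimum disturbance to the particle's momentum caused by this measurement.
5.639 × 10^-27 kg·m/s

The uncertainty principle implies that measuring position disturbs momentum:
ΔxΔp ≥ ℏ/2

When we measure position with precision Δx, we necessarily introduce a momentum uncertainty:
Δp ≥ ℏ/(2Δx)
Δp_min = (1.055e-34 J·s) / (2 × 9.350e-09 m)
Δp_min = 5.639e-27 kg·m/s

The more precisely we measure position, the greater the momentum disturbance.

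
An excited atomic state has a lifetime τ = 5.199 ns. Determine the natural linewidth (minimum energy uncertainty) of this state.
63.302 neV

Using the energy-time uncertainty principle:
ΔEΔt ≥ ℏ/2

The lifetime τ represents the time uncertainty Δt.
The natural linewidth (minimum energy uncertainty) is:

ΔE = ℏ/(2τ)
ΔE = (1.055e-34 J·s) / (2 × 5.199e-09 s)
ΔE = 1.014e-26 J = 63.302 neV

This natural linewidth limits the precision of spectroscopic measurements.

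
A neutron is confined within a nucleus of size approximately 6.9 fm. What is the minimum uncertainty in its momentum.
7.642 × 10^-21 kg·m/s

Using the Heisenberg uncertainty principle:
ΔxΔp ≥ ℏ/2

With Δx ≈ L = 6.900e-15 m (the confinement size):
Δp_min = ℏ/(2Δx)
Δp_min = (1.055e-34 J·s) / (2 × 6.900e-15 m)
Δp_min = 7.642e-21 kg·m/s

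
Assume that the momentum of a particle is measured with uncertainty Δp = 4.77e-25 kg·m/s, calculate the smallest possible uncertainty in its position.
110.542 pm

Using the Heisenberg uncertainty principle:
ΔxΔp ≥ ℏ/2

The minimum uncertainty in position is:
Δx_min = ℏ/(2Δp)
Δx_min = (1.055e-34 J·s) / (2 × 4.770e-25 kg·m/s)
Δx_min = 1.105e-10 m = 110.542 pm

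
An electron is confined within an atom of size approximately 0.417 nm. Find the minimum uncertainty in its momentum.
1.264 × 10^-25 kg·m/s

Using the Heisenberg uncertainty principle:
ΔxΔp ≥ ℏ/2

With Δx ≈ L = 4.170e-10 m (the confinement size):
Δp_min = ℏ/(2Δx)
Δp_min = (1.055e-34 J·s) / (2 × 4.170e-10 m)
Δp_min = 1.264e-25 kg·m/s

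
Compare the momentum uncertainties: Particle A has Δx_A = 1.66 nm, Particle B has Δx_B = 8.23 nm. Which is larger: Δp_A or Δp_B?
Particle A has the larger minimum momentum uncertainty, by a factor of 4.96.

For each particle, the minimum momentum uncertainty is Δp_min = ℏ/(2Δx):

Particle A: Δp_A = ℏ/(2×1.660e-09 m) = 3.176e-26 kg·m/s
Particle B: Δp_B = ℏ/(2×8.230e-09 m) = 6.407e-27 kg·m/s

Ratio: Δp_A/Δp_B = 4.96

Since Δp_min ∝ 1/Δx, the particle with smaller position uncertainty (A) has larger momentum uncertainty.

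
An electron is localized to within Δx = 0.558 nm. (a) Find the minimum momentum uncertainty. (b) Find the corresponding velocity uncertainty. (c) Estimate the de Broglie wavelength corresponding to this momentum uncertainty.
(a) Δp_min = 9.450 × 10^-26 kg·m/s
(b) Δv_min = 103.734 km/s
(c) λ_dB = 7.012 nm

Step-by-step:

(a) From the uncertainty principle:
Δp_min = ℏ/(2Δx) = (1.055e-34 J·s)/(2 × 5.580e-10 m) = 9.450e-26 kg·m/s

(b) The velocity uncertainty:
Δv = Δp/m = (9.450e-26 kg·m/s)/(9.109e-31 kg) = 1.037e+05 m/s = 103.734 km/s

(c) The de Broglie wavelength for this momentum:
λ = h/p = (6.626e-34 J·s)/(9.450e-26 kg·m/s) = 7.012e-09 m = 7.012 nm

Note: The de Broglie wavelength is comparable to the localization size, as expected from wave-particle duality.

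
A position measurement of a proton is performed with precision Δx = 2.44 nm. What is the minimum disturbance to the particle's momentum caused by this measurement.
2.161 × 10^-26 kg·m/s

The uncertainty principle implies that measuring position disturbs momentum:
ΔxΔp ≥ ℏ/2

When we measure position with precision Δx, we necessarily introduce a momentum uncertainty:
Δp ≥ ℏ/(2Δx)
Δp_min = (1.055e-34 J·s) / (2 × 2.440e-09 m)
Δp_min = 2.161e-26 kg·m/s

The more precisely we measure position, the greater the momentum disturbance.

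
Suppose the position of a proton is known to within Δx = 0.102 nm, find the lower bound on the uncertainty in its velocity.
309.064 m/s

Using the Heisenberg uncertainty principle and Δp = mΔv:
ΔxΔp ≥ ℏ/2
Δx(mΔv) ≥ ℏ/2

The minimum uncertainty in velocity is:
Δv_min = ℏ/(2mΔx)
Δv_min = (1.055e-34 J·s) / (2 × 1.673e-27 kg × 1.020e-10 m)
Δv_min = 3.091e+02 m/s = 309.064 m/s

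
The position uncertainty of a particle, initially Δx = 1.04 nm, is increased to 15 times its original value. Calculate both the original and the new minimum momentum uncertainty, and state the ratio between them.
Original Δp_min = 5.070 × 10^-26 kg·m/s; new Δp'_min = 3.380 × 10^-27 kg·m/s; ratio Δp'_min/Δp_min = 1/15.

From the uncertainty principle ΔxΔp ≥ ℏ/2, the minimum momentum uncertainty is Δp_min = ℏ/(2Δx).

Original (Δx = 1.04 nm = 1.040e-09 m):
Δp_min = (1.055e-34 J·s)/(2 × 1.040e-09 m) = 5.070e-26 kg·m/s

When Δx → 15Δx:
Δp'_min = ℏ/(2 × 15Δx) = (1/15) × ℏ/(2Δx) = (1/15) × Δp_min
Δp'_min = 1/15 × 5.070e-26 kg·m/s = 3.380e-27 kg·m/s

Since Δp_min ∝ 1/Δx, when Δx is increased to 15 times its original value, Δp_min decreases to 1/15 of its original value.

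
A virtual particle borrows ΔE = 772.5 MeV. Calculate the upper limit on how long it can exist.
4.260 × 10^-25 s

Using the energy-time uncertainty principle:
ΔEΔt ≥ ℏ/2

For a virtual particle borrowing energy ΔE, the maximum lifetime is:
Δt_max = ℏ/(2ΔE)

Converting energy:
ΔE = 772.5 MeV = 1.238e-10 J

Δt_max = (1.055e-34 J·s) / (2 × 1.238e-10 J)
Δt_max = 4.260e-25 s = 4.260 × 10^-25 s

Virtual particles with higher borrowed energy exist for shorter times.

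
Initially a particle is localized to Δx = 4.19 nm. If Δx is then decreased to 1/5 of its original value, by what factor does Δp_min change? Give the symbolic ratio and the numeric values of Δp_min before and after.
Original Δp_min = 1.258 × 10^-26 kg·m/s; new Δp'_min = 6.292 × 10^-26 kg·m/s; ratio Δp'_min/Δp_min = 5.

From the uncertainty principle ΔxΔp ≥ ℏ/2, the minimum momentum uncertainty is Δp_min = ℏ/(2Δx).

Original (Δx = 4.19 nm = 4.190e-09 m):
Δp_min = (1.055e-34 J·s)/(2 × 4.190e-09 m) = 1.258e-26 kg·m/s

When Δx → (1/5)Δx:
Δp'_min = ℏ/(2 × (1/5)Δx) = 5 × ℏ/(2Δx) = 5 × Δp_min
Δp'_min = 5 × 1.258e-26 kg·m/s = 6.292e-26 kg·m/s

Since Δp_min ∝ 1/Δx, when Δx is decreased to 1/5 of its original value, Δp_min increases to 5 times its original value.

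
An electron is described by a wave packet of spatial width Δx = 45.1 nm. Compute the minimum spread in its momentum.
1.169 × 10^-27 kg·m/s

For a wave packet, the spatial width Δx and momentum spread Δp are related by the uncertainty principle:
ΔxΔp ≥ ℏ/2

The minimum momentum spread is:
Δp_min = ℏ/(2Δx)
Δp_min = (1.055e-34 J·s) / (2 × 4.510e-08 m)
Δp_min = 1.169e-27 kg·m/s

A wave packet cannot have both a well-defined position and well-defined momentum.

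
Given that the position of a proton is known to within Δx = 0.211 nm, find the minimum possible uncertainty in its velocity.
149.405 m/s

Using the Heisenberg uncertainty principle and Δp = mΔv:
ΔxΔp ≥ ℏ/2
Δx(mΔv) ≥ ℏ/2

The minimum uncertainty in velocity is:
Δv_min = ℏ/(2mΔx)
Δv_min = (1.055e-34 J·s) / (2 × 1.673e-27 kg × 2.110e-10 m)
Δv_min = 1.494e+02 m/s = 149.405 m/s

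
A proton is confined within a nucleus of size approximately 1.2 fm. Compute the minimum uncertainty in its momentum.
4.394 × 10^-20 kg·m/s

Using the Heisenberg uncertainty principle:
ΔxΔp ≥ ℏ/2

With Δx ≈ L = 1.200e-15 m (the confinement size):
Δp_min = ℏ/(2Δx)
Δp_min = (1.055e-34 J·s) / (2 × 1.200e-15 m)
Δp_min = 4.394e-20 kg·m/s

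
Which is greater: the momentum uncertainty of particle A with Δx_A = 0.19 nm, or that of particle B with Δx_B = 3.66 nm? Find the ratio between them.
Particle A has the larger minimum momentum uncertainty, by a factor of 19.26.

For each particle, the minimum momentum uncertainty is Δp_min = ℏ/(2Δx):

Particle A: Δp_A = ℏ/(2×1.900e-10 m) = 2.775e-25 kg·m/s
Particle B: Δp_B = ℏ/(2×3.660e-09 m) = 1.441e-26 kg·m/s

Ratio: Δp_A/Δp_B = 19.26

Since Δp_min ∝ 1/Δx, the particle with smaller position uncertainty (A) has larger momentum uncertainty.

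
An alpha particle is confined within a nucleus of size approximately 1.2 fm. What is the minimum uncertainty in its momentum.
4.394 × 10^-20 kg·m/s

Using the Heisenberg uncertainty principle:
ΔxΔp ≥ ℏ/2

With Δx ≈ L = 1.200e-15 m (the confinement size):
Δp_min = ℏ/(2Δx)
Δp_min = (1.055e-34 J·s) / (2 × 1.200e-15 m)
Δp_min = 4.394e-20 kg·m/s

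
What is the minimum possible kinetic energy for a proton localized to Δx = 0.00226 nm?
1.016 eV

Localizing a particle requires giving it sufficient momentum uncertainty:

1. From uncertainty principle: Δp ≥ ℏ/(2Δx)
   Δp_min = (1.055e-34 J·s) / (2 × 2.260e-12 m)
   Δp_min = 2.333e-23 kg·m/s

2. This momentum uncertainty corresponds to kinetic energy:
   KE ≈ (Δp)²/(2m) = (2.333e-23)²/(2 × 1.673e-27 kg)
   KE = 1.627e-19 J = 1.016 eV

Tighter localization requires more energy.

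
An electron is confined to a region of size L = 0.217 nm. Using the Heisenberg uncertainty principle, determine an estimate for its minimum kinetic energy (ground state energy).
202.276 meV

Using the uncertainty principle to estimate ground state energy:

1. The position uncertainty is approximately the confinement size:
   Δx ≈ L = 2.170e-10 m

2. From ΔxΔp ≥ ℏ/2, the minimum momentum uncertainty is:
   Δp ≈ ℏ/(2L) = 2.430e-25 kg·m/s

3. The kinetic energy is approximately:
   KE ≈ (Δp)²/(2m) = (2.430e-25)²/(2 × 9.109e-31 kg)
   KE ≈ 3.241e-20 J = 202.276 meV

This is an order-of-magnitude estimate of the ground state energy.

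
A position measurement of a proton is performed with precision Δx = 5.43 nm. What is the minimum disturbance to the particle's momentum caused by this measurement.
9.711 × 10^-27 kg·m/s

The uncertainty principle implies that measuring position disturbs momentum:
ΔxΔp ≥ ℏ/2

When we measure position with precision Δx, we necessarily introduce a momentum uncertainty:
Δp ≥ ℏ/(2Δx)
Δp_min = (1.055e-34 J·s) / (2 × 5.430e-09 m)
Δp_min = 9.711e-27 kg·m/s

The more precisely we measure position, the greater the momentum disturbance.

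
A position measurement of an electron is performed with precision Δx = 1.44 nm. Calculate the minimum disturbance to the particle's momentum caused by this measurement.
3.662 × 10^-26 kg·m/s

The uncertainty principle implies that measuring position disturbs momentum:
ΔxΔp ≥ ℏ/2

When we measure position with precision Δx, we necessarily introduce a momentum uncertainty:
Δp ≥ ℏ/(2Δx)
Δp_min = (1.055e-34 J·s) / (2 × 1.440e-09 m)
Δp_min = 3.662e-26 kg·m/s

The more precisely we measure position, the greater the momentum disturbance.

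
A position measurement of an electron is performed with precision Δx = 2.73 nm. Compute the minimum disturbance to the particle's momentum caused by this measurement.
1.931 × 10^-26 kg·m/s

The uncertainty principle implies that measuring position disturbs momentum:
ΔxΔp ≥ ℏ/2

When we measure position with precision Δx, we necessarily introduce a momentum uncertainty:
Δp ≥ ℏ/(2Δx)
Δp_min = (1.055e-34 J·s) / (2 × 2.730e-09 m)
Δp_min = 1.931e-26 kg·m/s

The more precisely we measure position, the greater the momentum disturbance.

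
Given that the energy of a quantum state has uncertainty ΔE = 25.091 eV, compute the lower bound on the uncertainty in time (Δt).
13.116 as

Using the energy-time uncertainty principle:
ΔEΔt ≥ ℏ/2

The minimum uncertainty in time is:
Δt_min = ℏ/(2ΔE)
Δt_min = (1.055e-34 J·s) / (2 × 4.020e-18 J)
Δt_min = 1.312e-17 s = 13.116 as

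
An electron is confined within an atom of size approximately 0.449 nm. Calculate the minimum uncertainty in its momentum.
1.174 × 10^-25 kg·m/s

Using the Heisenberg uncertainty principle:
ΔxΔp ≥ ℏ/2

With Δx ≈ L = 4.490e-10 m (the confinement size):
Δp_min = ℏ/(2Δx)
Δp_min = (1.055e-34 J·s) / (2 × 4.490e-10 m)
Δp_min = 1.174e-25 kg·m/s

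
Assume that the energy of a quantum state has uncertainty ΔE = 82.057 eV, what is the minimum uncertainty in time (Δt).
4.011 as

Using the energy-time uncertainty principle:
ΔEΔt ≥ ℏ/2

The minimum uncertainty in time is:
Δt_min = ℏ/(2ΔE)
Δt_min = (1.055e-34 J·s) / (2 × 1.315e-17 J)
Δt_min = 4.011e-18 s = 4.011 as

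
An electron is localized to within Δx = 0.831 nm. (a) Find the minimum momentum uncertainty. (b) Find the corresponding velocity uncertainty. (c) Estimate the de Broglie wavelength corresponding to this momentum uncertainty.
(a) Δp_min = 6.345 × 10^-26 kg·m/s
(b) Δv_min = 69.656 km/s
(c) λ_dB = 10.443 nm

Step-by-step:

(a) From the uncertainty principle:
Δp_min = ℏ/(2Δx) = (1.055e-34 J·s)/(2 × 8.310e-10 m) = 6.345e-26 kg·m/s

(b) The velocity uncertainty:
Δv = Δp/m = (6.345e-26 kg·m/s)/(9.109e-31 kg) = 6.966e+04 m/s = 69.656 km/s

(c) The de Broglie wavelength for this momentum:
λ = h/p = (6.626e-34 J·s)/(6.345e-26 kg·m/s) = 1.044e-08 m = 10.443 nm

Note: The de Broglie wavelength is comparable to the localization size, as expected from wave-particle duality.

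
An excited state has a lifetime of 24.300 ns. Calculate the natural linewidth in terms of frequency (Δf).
3.275 MHz

Using the energy-time uncertainty principle and E = hf:
ΔEΔt ≥ ℏ/2
hΔf·Δt ≥ ℏ/2

The minimum frequency uncertainty is:
Δf = ℏ/(2hτ) = 1/(4πτ)
Δf = 1/(4π × 2.430e-08 s)
Δf = 3.275e+06 Hz = 3.275 MHz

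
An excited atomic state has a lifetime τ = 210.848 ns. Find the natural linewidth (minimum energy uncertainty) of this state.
1.561 neV

Using the energy-time uncertainty principle:
ΔEΔt ≥ ℏ/2

The lifetime τ represents the time uncertainty Δt.
The natural linewidth (minimum energy uncertainty) is:

ΔE = ℏ/(2τ)
ΔE = (1.055e-34 J·s) / (2 × 2.108e-07 s)
ΔE = 2.501e-28 J = 1.561 neV

This natural linewidth limits the precision of spectroscopic measurements.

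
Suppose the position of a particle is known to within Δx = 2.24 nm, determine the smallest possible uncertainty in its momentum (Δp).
2.354 × 10^-26 kg·m/s

Using the Heisenberg uncertainty principle:
ΔxΔp ≥ ℏ/2

The minimum uncertainty in momentum is:
Δp_min = ℏ/(2Δx)
Δp_min = (1.055e-34 J·s) / (2 × 2.240e-09 m)
Δp_min = 2.354e-26 kg·m/s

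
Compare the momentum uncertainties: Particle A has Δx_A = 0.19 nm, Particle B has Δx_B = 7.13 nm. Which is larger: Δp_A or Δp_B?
Particle A has the larger minimum momentum uncertainty, by a factor of 37.53.

For each particle, the minimum momentum uncertainty is Δp_min = ℏ/(2Δx):

Particle A: Δp_A = ℏ/(2×1.900e-10 m) = 2.775e-25 kg·m/s
Particle B: Δp_B = ℏ/(2×7.130e-09 m) = 7.395e-27 kg·m/s

Ratio: Δp_A/Δp_B = 37.53

Since Δp_min ∝ 1/Δx, the particle with smaller position uncertainty (A) has larger momentum uncertainty.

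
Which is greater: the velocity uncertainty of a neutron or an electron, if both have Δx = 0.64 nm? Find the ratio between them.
The electron has the larger minimum velocity uncertainty, by a ratio of 1838.7.

For both particles, Δp_min = ℏ/(2Δx) = 8.239e-26 kg·m/s (same for both).

The velocity uncertainty is Δv = Δp/m:
- neutron: Δv = 8.239e-26 / 1.675e-27 = 4.919e+01 m/s = 49.189 m/s
- electron: Δv = 8.239e-26 / 9.109e-31 = 9.044e+04 m/s = 90.443 km/s

Ratio: 9.044e+04 / 4.919e+01 = 1838.7

The lighter particle has larger velocity uncertainty because Δv ∝ 1/m.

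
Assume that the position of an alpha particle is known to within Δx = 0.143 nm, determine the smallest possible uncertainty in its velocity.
55.493 m/s

Using the Heisenberg uncertainty principle and Δp = mΔv:
ΔxΔp ≥ ℏ/2
Δx(mΔv) ≥ ℏ/2

The minimum uncertainty in velocity is:
Δv_min = ℏ/(2mΔx)
Δv_min = (1.055e-34 J·s) / (2 × 6.645e-27 kg × 1.430e-10 m)
Δv_min = 5.549e+01 m/s = 55.493 m/s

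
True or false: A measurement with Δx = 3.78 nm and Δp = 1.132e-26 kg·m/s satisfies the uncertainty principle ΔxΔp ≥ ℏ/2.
No, it violates the uncertainty principle (impossible measurement).

Calculate the product ΔxΔp:
ΔxΔp = (3.780e-09 m) × (1.132e-26 kg·m/s)
ΔxΔp = 4.279e-35 J·s

Compare to the minimum allowed value ℏ/2:
ℏ/2 = 5.273e-35 J·s

Since ΔxΔp = 4.279e-35 J·s < 5.273e-35 J·s = ℏ/2,
the measurement violates the uncertainty principle.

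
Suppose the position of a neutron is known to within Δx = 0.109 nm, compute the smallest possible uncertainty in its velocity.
288.818 m/s

Using the Heisenberg uncertainty principle and Δp = mΔv:
ΔxΔp ≥ ℏ/2
Δx(mΔv) ≥ ℏ/2

The minimum uncertainty in velocity is:
Δv_min = ℏ/(2mΔx)
Δv_min = (1.055e-34 J·s) / (2 × 1.675e-27 kg × 1.090e-10 m)
Δv_min = 2.888e+02 m/s = 288.818 m/s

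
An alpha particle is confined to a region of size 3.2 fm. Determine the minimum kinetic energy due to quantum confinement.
127.520 keV

Using the uncertainty principle:

1. Position uncertainty: Δx ≈ 3.200e-15 m
2. Minimum momentum uncertainty: Δp = ℏ/(2Δx) = 1.648e-20 kg·m/s
3. Minimum kinetic energy:
   KE = (Δp)²/(2m) = (1.648e-20)²/(2 × 6.645e-27 kg)
   KE = 2.043e-14 J = 127.520 keV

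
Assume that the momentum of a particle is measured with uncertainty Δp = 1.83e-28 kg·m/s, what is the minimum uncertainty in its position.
288.134 nm

Using the Heisenberg uncertainty principle:
ΔxΔp ≥ ℏ/2

The minimum uncertainty in position is:
Δx_min = ℏ/(2Δp)
Δx_min = (1.055e-34 J·s) / (2 × 1.830e-28 kg·m/s)
Δx_min = 2.881e-07 m = 288.134 nm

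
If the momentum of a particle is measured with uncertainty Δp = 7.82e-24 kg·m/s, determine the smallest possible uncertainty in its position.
6.743 pm

Using the Heisenberg uncertainty principle:
ΔxΔp ≥ ℏ/2

The minimum uncertainty in position is:
Δx_min = ℏ/(2Δp)
Δx_min = (1.055e-34 J·s) / (2 × 7.820e-24 kg·m/s)
Δx_min = 6.743e-12 m = 6.743 pm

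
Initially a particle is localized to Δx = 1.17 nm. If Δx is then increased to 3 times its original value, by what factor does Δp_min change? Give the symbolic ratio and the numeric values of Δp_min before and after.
Original Δp_min = 4.507 × 10^-26 kg·m/s; new Δp'_min = 1.502 × 10^-26 kg·m/s; ratio Δp'_min/Δp_min = 1/3.

From the uncertainty principle ΔxΔp ≥ ℏ/2, the minimum momentum uncertainty is Δp_min = ℏ/(2Δx).

Original (Δx = 1.17 nm = 1.170e-09 m):
Δp_min = (1.055e-34 J·s)/(2 × 1.170e-09 m) = 4.507e-26 kg·m/s

When Δx → 3Δx:
Δp'_min = ℏ/(2 × 3Δx) = (1/3) × ℏ/(2Δx) = (1/3) × Δp_min
Δp'_min = 1/3 × 4.507e-26 kg·m/s = 1.502e-26 kg·m/s

Since Δp_min ∝ 1/Δx, when Δx is increased to 3 times its original value, Δp_min decreases to 1/3 of its original value.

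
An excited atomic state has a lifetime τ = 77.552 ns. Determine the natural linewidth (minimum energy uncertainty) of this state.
4.244 neV

Using the energy-time uncertainty principle:
ΔEΔt ≥ ℏ/2

The lifetime τ represents the time uncertainty Δt.
The natural linewidth (minimum energy uncertainty) is:

ΔE = ℏ/(2τ)
ΔE = (1.055e-34 J·s) / (2 × 7.755e-08 s)
ΔE = 6.799e-28 J = 4.244 neV

This natural linewidth limits the precision of spectroscopic measurements.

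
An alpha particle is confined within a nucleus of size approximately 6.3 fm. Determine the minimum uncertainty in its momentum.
8.370 × 10^-21 kg·m/s

Using the Heisenberg uncertainty principle:
ΔxΔp ≥ ℏ/2

With Δx ≈ L = 6.300e-15 m (the confinement size):
Δp_min = ℏ/(2Δx)
Δp_min = (1.055e-34 J·s) / (2 × 6.300e-15 m)
Δp_min = 8.370e-21 kg·m/s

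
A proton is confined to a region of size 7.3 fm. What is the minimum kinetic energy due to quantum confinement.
97.344 keV

Using the uncertainty principle:

1. Position uncertainty: Δx ≈ 7.300e-15 m
2. Minimum momentum uncertainty: Δp = ℏ/(2Δx) = 7.223e-21 kg·m/s
3. Minimum kinetic energy:
   KE = (Δp)²/(2m) = (7.223e-21)²/(2 × 1.673e-27 kg)
   KE = 1.560e-14 J = 97.344 keV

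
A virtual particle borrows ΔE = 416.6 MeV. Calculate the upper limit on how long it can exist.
7.900 × 10^-25 s

Using the energy-time uncertainty principle:
ΔEΔt ≥ ℏ/2

For a virtual particle borrowing energy ΔE, the maximum lifetime is:
Δt_max = ℏ/(2ΔE)

Converting energy:
ΔE = 416.6 MeV = 6.675e-11 J

Δt_max = (1.055e-34 J·s) / (2 × 6.675e-11 J)
Δt_max = 7.900e-25 s = 7.900 × 10^-25 s

Virtual particles with higher borrowed energy exist for shorter times.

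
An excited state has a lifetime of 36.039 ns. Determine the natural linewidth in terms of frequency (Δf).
2.208 MHz

Using the energy-time uncertainty principle and E = hf:
ΔEΔt ≥ ℏ/2
hΔf·Δt ≥ ℏ/2

The minimum frequency uncertainty is:
Δf = ℏ/(2hτ) = 1/(4πτ)
Δf = 1/(4π × 3.604e-08 s)
Δf = 2.208e+06 Hz = 2.208 MHz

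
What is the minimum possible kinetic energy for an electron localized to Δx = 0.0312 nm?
9.785 eV

Localizing a particle requires giving it sufficient momentum uncertainty:

1. From uncertainty principle: Δp ≥ ℏ/(2Δx)
   Δp_min = (1.055e-34 J·s) / (2 × 3.120e-11 m)
   Δp_min = 1.690e-24 kg·m/s

2. This momentum uncertainty corresponds to kinetic energy:
   KE ≈ (Δp)²/(2m) = (1.690e-24)²/(2 × 9.109e-31 kg)
   KE = 1.568e-18 J = 9.785 eV

Tighter localization requires more energy.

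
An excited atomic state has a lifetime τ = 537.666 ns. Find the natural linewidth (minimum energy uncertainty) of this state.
612.101 peV

Using the energy-time uncertainty principle:
ΔEΔt ≥ ℏ/2

The lifetime τ represents the time uncertainty Δt.
The natural linewidth (minimum energy uncertainty) is:

ΔE = ℏ/(2τ)
ΔE = (1.055e-34 J·s) / (2 × 5.377e-07 s)
ΔE = 9.807e-29 J = 612.101 peV

This natural linewidth limits the precision of spectroscopic measurements.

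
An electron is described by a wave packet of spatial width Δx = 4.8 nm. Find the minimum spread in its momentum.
1.099 × 10^-26 kg·m/s

For a wave packet, the spatial width Δx and momentum spread Δp are related by the uncertainty principle:
ΔxΔp ≥ ℏ/2

The minimum momentum spread is:
Δp_min = ℏ/(2Δx)
Δp_min = (1.055e-34 J·s) / (2 × 4.800e-09 m)
Δp_min = 1.099e-26 kg·m/s

A wave packet cannot have both a well-defined position and well-defined momentum.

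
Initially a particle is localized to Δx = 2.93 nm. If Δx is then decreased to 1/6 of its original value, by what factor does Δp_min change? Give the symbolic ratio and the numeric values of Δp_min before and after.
Original Δp_min = 1.800 × 10^-26 kg·m/s; new Δp'_min = 1.080 × 10^-25 kg·m/s; ratio Δp'_min/Δp_min = 6.

From the uncertainty principle ΔxΔp ≥ ℏ/2, the minimum momentum uncertainty is Δp_min = ℏ/(2Δx).

Original (Δx = 2.93 nm = 2.930e-09 m):
Δp_min = (1.055e-34 J·s)/(2 × 2.930e-09 m) = 1.800e-26 kg·m/s

When Δx → (1/6)Δx:
Δp'_min = ℏ/(2 × (1/6)Δx) = 6 × ℏ/(2Δx) = 6 × Δp_min
Δp'_min = 6 × 1.800e-26 kg·m/s = 1.080e-25 kg·m/s

Since Δp_min ∝ 1/Δx, when Δx is decreased to 1/6 of its original value, Δp_min increases to 6 times its original value.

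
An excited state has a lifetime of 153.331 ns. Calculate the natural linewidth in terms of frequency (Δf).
518.991 kHz

Using the energy-time uncertainty principle and E = hf:
ΔEΔt ≥ ℏ/2
hΔf·Δt ≥ ℏ/2

The minimum frequency uncertainty is:
Δf = ℏ/(2hτ) = 1/(4πτ)
Δf = 1/(4π × 1.533e-07 s)
Δf = 5.190e+05 Hz = 518.991 kHz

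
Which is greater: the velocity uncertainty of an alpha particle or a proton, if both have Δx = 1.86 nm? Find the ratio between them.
The proton has the larger minimum velocity uncertainty, by a ratio of 4.0.

For both particles, Δp_min = ℏ/(2Δx) = 2.835e-26 kg·m/s (same for both).

The velocity uncertainty is Δv = Δp/m:
- alpha particle: Δv = 2.835e-26 / 6.645e-27 = 4.266e+00 m/s = 4.266 m/s
- proton: Δv = 2.835e-26 / 1.673e-27 = 1.695e+01 m/s = 16.949 m/s

Ratio: 1.695e+01 / 4.266e+00 = 4.0

The lighter particle has larger velocity uncertainty because Δv ∝ 1/m.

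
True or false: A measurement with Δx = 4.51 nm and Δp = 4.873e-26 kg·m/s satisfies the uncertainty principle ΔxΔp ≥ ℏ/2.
Yes, it satisfies the uncertainty principle.

Calculate the product ΔxΔp:
ΔxΔp = (4.510e-09 m) × (4.873e-26 kg·m/s)
ΔxΔp = 2.198e-34 J·s

Compare to the minimum allowed value ℏ/2:
ℏ/2 = 5.273e-35 J·s

Since ΔxΔp = 2.198e-34 J·s ≥ 5.273e-35 J·s = ℏ/2,
the measurement satisfies the uncertainty principle.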